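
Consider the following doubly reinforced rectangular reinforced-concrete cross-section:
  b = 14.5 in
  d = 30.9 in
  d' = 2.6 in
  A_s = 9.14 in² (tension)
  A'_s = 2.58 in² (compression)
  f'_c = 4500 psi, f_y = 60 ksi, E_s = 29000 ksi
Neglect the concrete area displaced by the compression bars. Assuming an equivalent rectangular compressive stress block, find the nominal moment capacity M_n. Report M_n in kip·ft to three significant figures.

Assume both steels yield.
a = (A_s − A'_s) f_y/(0.85 f'_c b) = (9.14 − 2.58) × 60/(0.85 × 4.5 × 14.5) = 7.097 in.
c = a/β₁ = 7.097/0.825 = 8.602 in; ε'_s = 0.003(c − d')/c = 0.0021 ≥ ε_y = 0.0021, so the compression steel yields.
M_n = (A_s − A'_s) f_y (d − a/2) + A'_s f_y (d − d') = 393.6 × (30.9 − 3.5485) + 154.8 × (30.9 − 2.6) = 10765.6 + 4380.8 = 15146.4 kip·in = 15146.4/12 = 1262.20 kip·ft.

M_n ≈ 1260 kip·ft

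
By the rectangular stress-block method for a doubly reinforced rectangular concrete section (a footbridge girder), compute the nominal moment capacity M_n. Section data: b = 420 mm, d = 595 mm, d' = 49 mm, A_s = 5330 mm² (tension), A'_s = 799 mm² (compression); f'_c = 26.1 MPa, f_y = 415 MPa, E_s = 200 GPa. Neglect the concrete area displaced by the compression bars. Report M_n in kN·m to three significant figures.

Assume both tension and compression steel yield.
Net tension couple steel: A_s − A'_s = 4531 mm².
a = (A_s − A'_s) f_y / (0.85 f'_c b) = 1880365/(0.85 × 26.1 × 420) = 201.81 mm.
c = a/β₁ = 201.81/0.85 = 237.42 mm; ε'_s = 0.003(c − d')/c = 0.0024 ≥ f_y/E_s = 0.0021, so compression steel does yield.
M_n = (A_s − A'_s) f_y (d − a/2) + A'_s f_y (d − d') = [1880365 × (595 − 100.905) + 331585 × (595 − 49)] × 10⁻⁶ = 929.08 + 181.05 = 1110.13 kN·m.

M_n ≈ 1110 kN·m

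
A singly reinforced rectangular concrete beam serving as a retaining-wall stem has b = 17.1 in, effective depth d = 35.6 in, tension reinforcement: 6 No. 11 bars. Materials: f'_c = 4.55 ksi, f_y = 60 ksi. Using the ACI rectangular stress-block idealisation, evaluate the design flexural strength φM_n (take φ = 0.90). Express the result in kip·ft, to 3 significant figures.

φM_n ≈ 1320 kip·ft

A_s = 6 × 1.56 = 9.36 in².
T = A_s f_y = 9.36 × 60 = 561.6 kips.
a = T/(0.85 f'_c b) = 561.6/(0.85 × 4.55 × 17.1) = 8.492 in.
M_n = T(d − a/2) = 561.6 × (35.6 − 4.246) = 17608.4 kip·in = 17608.4/12 = 1467.37 kip·ft.
φM_n = 0.90 × 1467.37 = 1320.63 kip·ft.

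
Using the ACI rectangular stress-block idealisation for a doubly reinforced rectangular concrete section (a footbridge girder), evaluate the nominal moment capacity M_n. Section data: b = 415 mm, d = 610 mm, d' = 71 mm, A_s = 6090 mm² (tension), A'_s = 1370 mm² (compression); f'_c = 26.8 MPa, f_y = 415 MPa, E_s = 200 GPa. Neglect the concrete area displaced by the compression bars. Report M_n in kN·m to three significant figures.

M_n ≈ 1300 kN·m

Assume both tension and compression steel yield.
Net tension couple steel: A_s − A'_s = 4720 mm².
a = (A_s − A'_s) f_y / (0.85 f'_c b) = 1958800/(0.85 × 26.8 × 415) = 207.20 mm.
c = a/β₁ = 207.20/0.85 = 243.76 mm; ε'_s = 0.003(c − d')/c = 0.0021 ≥ f_y/E_s = 0.0021, so compression steel does yield.
M_n = (A_s − A'_s) f_y (d − a/2) + A'_s f_y (d − d') = [1958800 × (610 − 103.6) + 568550 × (610 − 71)] × 10⁻⁶ = 991.94 + 306.45 = 1298.39 kN·m.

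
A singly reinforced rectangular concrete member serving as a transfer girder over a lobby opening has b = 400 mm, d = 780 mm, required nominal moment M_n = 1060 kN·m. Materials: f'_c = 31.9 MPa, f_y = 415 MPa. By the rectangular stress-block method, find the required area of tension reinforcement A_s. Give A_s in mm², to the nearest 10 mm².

A_s ≈ 3590 mm²

With M_n = 0.85 f'_c a b (d − a/2), solve the quadratic for a:
a = d − √(d² − 2M_n/(0.85 f'_c b)) = 780 − √(780² − 2 × 1060×10⁶/(0.85 × 31.9 × 400)) = 137.40 mm.
A_s = 0.85 f'_c a b / f_y = 0.85 × 31.9 × 137.40 × 400 / 415 = 3590.9 mm².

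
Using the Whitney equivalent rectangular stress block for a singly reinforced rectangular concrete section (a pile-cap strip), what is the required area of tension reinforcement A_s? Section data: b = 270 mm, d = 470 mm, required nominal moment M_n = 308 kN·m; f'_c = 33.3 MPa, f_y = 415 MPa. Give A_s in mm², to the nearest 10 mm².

A_s ≈ 1760 mm²

With M_n = 0.85 f'_c a b (d − a/2), solve the quadratic for a:
a = d − √(d² − 2M_n/(0.85 f'_c b)) = 470 − √(470² − 2 × 308×10⁶/(0.85 × 33.3 × 270)) = 95.44 mm.
A_s = 0.85 f'_c a b / f_y = 0.85 × 33.3 × 95.44 × 270 / 415 = 1757.6 mm².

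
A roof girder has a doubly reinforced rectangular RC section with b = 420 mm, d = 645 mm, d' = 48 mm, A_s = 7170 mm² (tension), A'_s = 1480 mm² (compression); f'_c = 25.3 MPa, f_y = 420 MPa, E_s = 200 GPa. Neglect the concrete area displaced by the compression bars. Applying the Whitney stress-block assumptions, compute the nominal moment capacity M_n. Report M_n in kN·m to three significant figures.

M_n ≈ 1600 kN·m

Assume both tension and compression steel yield.
Net tension couple steel: A_s − A'_s = 5690 mm².
a = (A_s − A'_s) f_y / (0.85 f'_c b) = 2389800/(0.85 × 25.3 × 420) = 264.59 mm.
c = a/β₁ = 264.59/0.85 = 311.28 mm; ε'_s = 0.003(c − d')/c = 0.0025 ≥ f_y/E_s = 0.0021, so compression steel does yield.
M_n = (A_s − A'_s) f_y (d − a/2) + A'_s f_y (d − d') = [2389800 × (645 − 132.295) + 621600 × (645 − 48)] × 10⁻⁶ = 1225.26 + 371.10 = 1596.36 kN·m.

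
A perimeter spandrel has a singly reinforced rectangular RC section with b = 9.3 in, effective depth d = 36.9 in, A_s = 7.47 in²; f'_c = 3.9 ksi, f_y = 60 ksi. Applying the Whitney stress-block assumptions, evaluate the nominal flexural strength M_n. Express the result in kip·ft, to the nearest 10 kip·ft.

T = A_s f_y = 7.47 × 60 = 448.2 kips.
a = T/(0.85 f'_c b) = 448.2/(0.85 × 3.9 × 9.3) = 14.538 in.
M_n = T(d − a/2) = 448.2 × (36.9 − 7.269) = 13280.6 kip·in = 13280.6/12 = 1106.72 kip·ft.

M_n ≈ 1110 kip·ft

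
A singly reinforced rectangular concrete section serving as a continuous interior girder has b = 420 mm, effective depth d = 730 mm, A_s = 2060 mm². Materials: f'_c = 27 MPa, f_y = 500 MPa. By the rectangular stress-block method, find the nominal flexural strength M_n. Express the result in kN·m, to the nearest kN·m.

M_n ≈ 697 kN·m

T = A_s f_y = 2060 × 500 = 1030000 N = 1030 kN.
From C = T: a = T/(0.85 f'_c b) = 1030000/(0.85 × 27 × 420) = 106.86 mm.
M_n = T(d − a/2) = 1030 kN × (730 − 53.43) mm = 696.87 kN·m.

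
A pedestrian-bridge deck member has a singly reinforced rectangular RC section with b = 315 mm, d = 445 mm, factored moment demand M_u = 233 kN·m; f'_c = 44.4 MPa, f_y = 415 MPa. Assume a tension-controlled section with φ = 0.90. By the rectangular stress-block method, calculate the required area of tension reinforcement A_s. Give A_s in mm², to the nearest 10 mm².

M_n = M_u/φ = 233/0.90 = 258.889 kN·m.
With M_n = 0.85 f'_c a b (d − a/2), solve the quadratic for a:
a = d − √(d² − 2M_n/(0.85 f'_c b)) = 445 − √(445² − 2 × 258.889×10⁶/(0.85 × 44.4 × 315)) = 51.97 mm.
A_s = 0.85 f'_c a b / f_y = 0.85 × 44.4 × 51.97 × 315 / 415 = 1488.7 mm².

A_s ≈ 1490 mm²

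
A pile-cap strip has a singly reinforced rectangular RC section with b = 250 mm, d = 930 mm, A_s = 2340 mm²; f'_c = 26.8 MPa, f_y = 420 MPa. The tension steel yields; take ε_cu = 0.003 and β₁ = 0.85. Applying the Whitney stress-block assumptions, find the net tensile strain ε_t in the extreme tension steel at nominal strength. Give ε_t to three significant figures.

ε_t ≈ 0.0107

a = A_s f_y/(0.85 f'_c b) = 172.57 mm.
β₁ = 0.85, so c = a/β₁ = 172.57/0.85 = 203.02 mm.
From the linear strain diagram with ε_cu = 0.003: ε_t = 0.003 (d − c)/c = 0.003 × (930 − 203.02)/203.02 = 0.0107.
Since ε_t ≥ 0.005, the section is tension-controlled.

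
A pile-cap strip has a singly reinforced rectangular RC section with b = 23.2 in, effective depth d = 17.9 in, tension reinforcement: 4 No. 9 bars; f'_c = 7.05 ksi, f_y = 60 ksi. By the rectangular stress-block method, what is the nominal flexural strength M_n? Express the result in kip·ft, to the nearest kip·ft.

M_n ≈ 341 kip·ft

A_s = 4 × 1 = 4 in².
T = A_s f_y = 4 × 60 = 240 kips.
a = T/(0.85 f'_c b) = 240/(0.85 × 7.05 × 23.2) = 1.726 in.
M_n = T(d − a/2) = 240 × (17.9 − 0.863) = 4088.9 kip·in = 4088.9/12 = 340.74 kip·ft.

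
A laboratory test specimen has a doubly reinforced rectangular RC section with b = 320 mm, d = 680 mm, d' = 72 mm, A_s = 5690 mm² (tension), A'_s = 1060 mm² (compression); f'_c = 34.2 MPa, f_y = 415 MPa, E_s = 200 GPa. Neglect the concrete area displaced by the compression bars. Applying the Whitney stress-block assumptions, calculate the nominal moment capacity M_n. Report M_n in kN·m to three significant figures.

M_n ≈ 1380 kN·m

Assume both tension and compression steel yield.
Net tension couple steel: A_s − A'_s = 4630 mm².
a = (A_s − A'_s) f_y / (0.85 f'_c b) = 1921450/(0.85 × 34.2 × 320) = 206.55 mm.
c = a/β₁ = 206.55/0.806 = 256.27 mm; ε'_s = 0.003(c − d')/c = 0.0022 ≥ f_y/E_s = 0.0021, so compression steel does yield.
M_n = (A_s − A'_s) f_y (d − a/2) + A'_s f_y (d − d') = [1921450 × (680 − 103.275) + 439900 × (680 − 72)] × 10⁻⁶ = 1108.15 + 267.46 = 1375.61 kN·m.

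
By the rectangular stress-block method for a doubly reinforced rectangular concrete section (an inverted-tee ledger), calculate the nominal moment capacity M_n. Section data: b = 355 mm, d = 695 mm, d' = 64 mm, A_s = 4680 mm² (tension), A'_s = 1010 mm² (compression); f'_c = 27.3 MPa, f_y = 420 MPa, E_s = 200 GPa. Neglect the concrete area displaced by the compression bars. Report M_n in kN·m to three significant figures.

Assume both tension and compression steel yield.
Net tension couple steel: A_s − A'_s = 3670 mm².
a = (A_s − A'_s) f_y / (0.85 f'_c b) = 1541400/(0.85 × 27.3 × 355) = 187.11 mm.
c = a/β₁ = 187.11/0.85 = 220.13 mm; ε'_s = 0.003(c − d')/c = 0.0021 ≥ f_y/E_s = 0.0021, so compression steel does yield.
M_n = (A_s − A'_s) f_y (d − a/2) + A'_s f_y (d − d') = [1541400 × (695 − 93.555) + 424200 × (695 − 64)] × 10⁻⁶ = 927.07 + 267.67 = 1194.74 kN·m.

M_n ≈ 1190 kN·m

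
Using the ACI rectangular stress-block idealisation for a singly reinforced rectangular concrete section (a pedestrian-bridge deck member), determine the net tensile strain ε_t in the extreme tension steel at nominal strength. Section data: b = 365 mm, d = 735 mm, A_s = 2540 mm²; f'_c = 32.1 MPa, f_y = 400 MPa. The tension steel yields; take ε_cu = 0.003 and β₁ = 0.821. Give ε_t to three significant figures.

ε_t ≈ 0.0147

a = A_s f_y/(0.85 f'_c b) = 102.02 mm.
β₁ = 0.821, so c = a/β₁ = 102.02/0.821 = 124.26 mm.
From the linear strain diagram with ε_cu = 0.003: ε_t = 0.003 (d − c)/c = 0.003 × (735 − 124.26)/124.26 = 0.0147.
Since ε_t ≥ 0.005, the section is tension-controlled.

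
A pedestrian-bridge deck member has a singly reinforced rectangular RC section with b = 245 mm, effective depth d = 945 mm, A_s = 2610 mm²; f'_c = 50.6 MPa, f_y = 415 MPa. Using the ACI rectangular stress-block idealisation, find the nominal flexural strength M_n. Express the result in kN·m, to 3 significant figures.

M_n ≈ 968 kN·m

T = A_s f_y = 2610 × 415 = 1083150 N = 1083.15 kN.
From C = T: a = T/(0.85 f'_c b) = 1083150/(0.85 × 50.6 × 245) = 102.79 mm.
M_n = T(d − a/2) = 1083.15 kN × (945 − 51.395) mm = 967.91 kN·m.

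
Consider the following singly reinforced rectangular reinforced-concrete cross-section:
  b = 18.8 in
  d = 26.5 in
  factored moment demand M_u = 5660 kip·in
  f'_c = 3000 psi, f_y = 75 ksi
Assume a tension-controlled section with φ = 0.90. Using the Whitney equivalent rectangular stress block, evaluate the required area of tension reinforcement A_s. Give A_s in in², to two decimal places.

A_s ≈ 3.53 in²

M_n = M_u/φ = 5660/0.90 = 6288.89 kip·in.
From M_n = 0.85 f'_c a b (d − a/2):
a = d − √(d² − 2M_n/(0.85 f'_c b)) = 26.5 − √(26.5² − 2 × 6288.89/(0.85 × 3 × 18.8)) = 5.527 in.
A_s = 0.85 f'_c a b / f_y = 0.85 × 3 × 5.527 × 18.8 / 75 = 3.533 in².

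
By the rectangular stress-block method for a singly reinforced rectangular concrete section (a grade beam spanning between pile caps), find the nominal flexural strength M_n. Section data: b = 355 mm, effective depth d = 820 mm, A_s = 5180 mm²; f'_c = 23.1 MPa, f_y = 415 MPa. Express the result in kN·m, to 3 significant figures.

M_n ≈ 1430 kN·m

T = A_s f_y = 5180 × 415 = 2149700 N = 2149.7 kN.
From C = T: a = T/(0.85 f'_c b) = 2149700/(0.85 × 23.1 × 355) = 308.40 mm.
M_n = T(d − a/2) = 2149.7 kN × (820 − 154.2) mm = 1431.27 kN·m.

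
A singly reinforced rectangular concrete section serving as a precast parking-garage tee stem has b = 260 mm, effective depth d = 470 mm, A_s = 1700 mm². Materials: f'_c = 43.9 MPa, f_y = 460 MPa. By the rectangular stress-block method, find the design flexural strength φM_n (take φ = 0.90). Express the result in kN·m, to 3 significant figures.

φM_n ≈ 302 kN·m

T = A_s f_y = 1700 × 460 = 782000 N = 782 kN.
From C = T: a = T/(0.85 f'_c b) = 782000/(0.85 × 43.9 × 260) = 80.60 mm.
M_n = T(d − a/2) = 782 kN × (470 − 40.3) mm = 336.03 kN·m.
φM_n = 0.90 × 336.03 = 302.43 kN·m.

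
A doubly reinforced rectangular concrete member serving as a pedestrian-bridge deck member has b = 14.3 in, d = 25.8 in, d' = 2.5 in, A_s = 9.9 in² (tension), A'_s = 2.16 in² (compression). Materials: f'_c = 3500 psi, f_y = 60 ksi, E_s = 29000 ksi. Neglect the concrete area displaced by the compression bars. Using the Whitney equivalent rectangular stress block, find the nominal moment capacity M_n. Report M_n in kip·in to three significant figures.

Assume both steels yield.
a = (A_s − A'_s) f_y/(0.85 f'_c b) = (9.9 − 2.16) × 60/(0.85 × 3.5 × 14.3) = 10.916 in.
c = a/β₁ = 10.916/0.85 = 12.842 in; ε'_s = 0.003(c − d')/c = 0.0024 ≥ ε_y = 0.0021, so the compression steel yields.
M_n = (A_s − A'_s) f_y (d − a/2) + A'_s f_y (d − d') = 464.4 × (25.8 − 5.458) + 129.6 × (25.8 − 2.5) = 9446.8 + 3019.7 = 12466.5 kip·in.

M_n ≈ 12500 kip·in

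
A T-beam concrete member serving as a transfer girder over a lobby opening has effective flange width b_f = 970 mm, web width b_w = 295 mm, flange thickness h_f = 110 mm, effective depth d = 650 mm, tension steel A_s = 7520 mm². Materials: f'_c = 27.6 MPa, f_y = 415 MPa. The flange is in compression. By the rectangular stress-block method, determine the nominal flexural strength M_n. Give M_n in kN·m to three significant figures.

M_n ≈ 1800 kN·m

Tension: T = A_s f_y = 7520 × 415 = 3120800 N.
Try a within the flange: a = T/(0.85 f'_c b_f) = 3120800/(0.85 × 27.6 × 970) = 137.14 mm.
a = 137.14 > h_f = 110 mm: the block extends into the web. Split into flange-overhang and web parts.
C_f = 0.85 f'_c (b_f − b_w) h_f = 0.85 × 27.6 × (970 − 295) × 110 = 1741905 N.
Remaining web compression depth: a_w = (T − C_f)/(0.85 f'_c b_w) = (3120800 − 1741905)/(0.85 × 27.6 × 295) = 199.24 mm.
M_n = C_f(d − h_f/2) + (T − C_f)(d − a_w/2) = 1741905 × (650 − 55) + 1378895 × (650 − 99.62) = 1036.43 + 758.92 = 1795.35 × 10⁶ N·mm.
M_n = 1795.35 kN·m.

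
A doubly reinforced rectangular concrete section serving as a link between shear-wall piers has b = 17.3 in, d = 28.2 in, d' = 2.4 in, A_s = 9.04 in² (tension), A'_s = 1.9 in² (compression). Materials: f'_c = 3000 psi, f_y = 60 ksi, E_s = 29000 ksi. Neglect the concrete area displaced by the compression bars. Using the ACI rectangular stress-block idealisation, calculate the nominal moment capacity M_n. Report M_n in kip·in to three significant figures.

M_n ≈ 12900 kip·in

Assume both steels yield.
a = (A_s − A'_s) f_y/(0.85 f'_c b) = (9.04 − 1.9) × 60/(0.85 × 3 × 17.3) = 9.711 in.
c = a/β₁ = 9.711/0.85 = 11.425 in; ε'_s = 0.003(c − d')/c = 0.0024 ≥ ε_y = 0.0021, so the compression steel yields.
M_n = (A_s − A'_s) f_y (d − a/2) + A'_s f_y (d − d') = 428.4 × (28.2 − 4.8555) + 114 × (28.2 − 2.4) = 10000.8 + 2941.2 = 12942.0 kip·in.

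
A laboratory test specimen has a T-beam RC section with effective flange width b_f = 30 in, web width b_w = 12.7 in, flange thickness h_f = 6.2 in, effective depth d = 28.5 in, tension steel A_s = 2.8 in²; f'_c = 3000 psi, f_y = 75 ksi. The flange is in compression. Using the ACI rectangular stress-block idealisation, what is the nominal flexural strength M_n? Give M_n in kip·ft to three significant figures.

M_n ≈ 475 kip·ft

Tension: T = A_s f_y = 2.8 × 75 = 210 kips.
Try a within the flange: a = T/(0.85 f'_c b_f) = 210/(0.85 × 3 × 30) = 2.745 in.
Since a = 2.745 ≤ h_f = 6.2 in, the stress block lies entirely in the flange; analyse as a rectangular beam of width b_f.
M_n = T(d − a/2) = 210 × (28.5 − 1.3725) = 5696.8 kip·in.
M_n = 5696.8/12 = 474.73 kip·ft.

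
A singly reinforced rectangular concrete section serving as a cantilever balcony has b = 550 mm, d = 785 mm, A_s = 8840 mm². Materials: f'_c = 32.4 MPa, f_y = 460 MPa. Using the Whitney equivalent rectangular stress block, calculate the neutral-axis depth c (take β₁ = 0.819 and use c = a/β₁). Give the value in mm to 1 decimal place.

T = A_s f_y = 8840 × 460 = 4066400 N = 4066.4 kN.
Setting C = 0.85 f'_c a b equal to T: a = 4066400/(0.85 × 32.4 × 550) = 268.462 mm.
With β₁ = 0.819, c = a/β₁ = 268.462/0.819 = 327.8 mm.

c ≈ 327.8 mm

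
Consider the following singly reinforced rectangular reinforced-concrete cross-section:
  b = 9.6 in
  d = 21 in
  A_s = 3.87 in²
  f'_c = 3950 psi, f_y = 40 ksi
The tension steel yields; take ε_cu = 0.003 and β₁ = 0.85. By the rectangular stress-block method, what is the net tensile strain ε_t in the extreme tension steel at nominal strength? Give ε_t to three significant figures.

ε_t ≈ 0.00815

a = A_s f_y/(0.85 f'_c b) = 4.803 in.
β₁ = 0.85, so c = a/β₁ = 4.803/0.85 = 5.651 in.
From the linear strain diagram with ε_cu = 0.003: ε_t = 0.003 (d − c)/c = 0.003 × (21 − 5.651)/5.651 = 0.00815.
Since ε_t ≥ 0.005, the section is tension-controlled.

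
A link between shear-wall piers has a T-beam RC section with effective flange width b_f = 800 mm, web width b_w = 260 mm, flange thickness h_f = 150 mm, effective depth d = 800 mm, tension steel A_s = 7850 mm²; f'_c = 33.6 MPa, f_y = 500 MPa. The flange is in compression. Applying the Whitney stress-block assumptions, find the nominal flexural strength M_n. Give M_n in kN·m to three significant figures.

Tension: T = A_s f_y = 7850 × 500 = 3925000 N.
Try a within the flange: a = T/(0.85 f'_c b_f) = 3925000/(0.85 × 33.6 × 800) = 171.79 mm.
a = 171.79 > h_f = 150 mm: the block extends into the web. Split into flange-overhang and web parts.
C_f = 0.85 f'_c (b_f − b_w) h_f = 0.85 × 33.6 × (800 − 260) × 150 = 2313360 N.
Remaining web compression depth: a_w = (T − C_f)/(0.85 f'_c b_w) = (3925000 − 2313360)/(0.85 × 33.6 × 260) = 217.04 mm.
M_n = C_f(d − h_f/2) + (T − C_f)(d − a_w/2) = 2313360 × (800 − 75) + 1611640 × (800 − 108.52) = 1677.19 + 1114.42 = 2791.61 × 10⁶ N·mm.
M_n = 2791.61 kN·m.

M_n ≈ 2790 kN·m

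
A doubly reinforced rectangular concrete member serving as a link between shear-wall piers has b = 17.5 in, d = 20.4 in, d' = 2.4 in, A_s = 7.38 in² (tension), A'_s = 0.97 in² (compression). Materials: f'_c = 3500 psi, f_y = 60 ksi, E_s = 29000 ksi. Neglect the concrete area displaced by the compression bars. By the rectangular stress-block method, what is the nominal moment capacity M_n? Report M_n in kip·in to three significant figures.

Assume both steels yield.
a = (A_s − A'_s) f_y/(0.85 f'_c b) = (7.38 − 0.97) × 60/(0.85 × 3.5 × 17.5) = 7.387 in.
c = a/β₁ = 7.387/0.85 = 8.691 in; ε'_s = 0.003(c − d')/c = 0.0022 ≥ ε_y = 0.0021, so the compression steel yields.
M_n = (A_s − A'_s) f_y (d − a/2) + A'_s f_y (d − d') = 384.6 × (20.4 − 3.6935) + 58.2 × (20.4 − 2.4) = 6425.3 + 1047.6 = 7472.9 kip·in.

M_n ≈ 7470 kip·in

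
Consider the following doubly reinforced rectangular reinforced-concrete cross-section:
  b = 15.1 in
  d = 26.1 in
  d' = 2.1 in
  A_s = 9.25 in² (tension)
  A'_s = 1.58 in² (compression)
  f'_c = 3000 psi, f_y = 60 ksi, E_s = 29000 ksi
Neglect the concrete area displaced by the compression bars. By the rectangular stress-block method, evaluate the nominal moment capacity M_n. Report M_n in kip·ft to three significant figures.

Assume both steels yield.
a = (A_s − A'_s) f_y/(0.85 f'_c b) = (9.25 − 1.58) × 60/(0.85 × 3 × 15.1) = 11.952 in.
c = a/β₁ = 11.952/0.85 = 14.061 in; ε'_s = 0.003(c − d')/c = 0.0026 ≥ ε_y = 0.0021, so the compression steel yields.
M_n = (A_s − A'_s) f_y (d − a/2) + A'_s f_y (d − d') = 460.2 × (26.1 − 5.976) + 94.8 × (26.1 − 2.1) = 9261.1 + 2275.2 = 11536.3 kip·in = 11536.3/12 = 961.36 kip·ft.

M_n ≈ 961 kip·ft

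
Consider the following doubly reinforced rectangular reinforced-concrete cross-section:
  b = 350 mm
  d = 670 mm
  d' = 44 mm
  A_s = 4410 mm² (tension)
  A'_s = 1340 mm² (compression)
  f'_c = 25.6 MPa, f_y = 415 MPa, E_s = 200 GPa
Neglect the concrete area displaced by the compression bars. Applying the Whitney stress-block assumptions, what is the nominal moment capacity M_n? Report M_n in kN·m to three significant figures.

Assume both tension and compression steel yield.
Net tension couple steel: A_s − A'_s = 3070 mm².
a = (A_s − A'_s) f_y / (0.85 f'_c b) = 1274050/(0.85 × 25.6 × 350) = 167.29 mm.
c = a/β₁ = 167.29/0.85 = 196.81 mm; ε'_s = 0.003(c − d')/c = 0.0023 ≥ f_y/E_s = 0.0021, so compression steel does yield.
M_n = (A_s − A'_s) f_y (d − a/2) + A'_s f_y (d − d') = [1274050 × (670 − 83.645) + 556100 × (670 − 44)] × 10⁻⁶ = 747.05 + 348.12 = 1095.17 kN·m.

M_n ≈ 1100 kN·m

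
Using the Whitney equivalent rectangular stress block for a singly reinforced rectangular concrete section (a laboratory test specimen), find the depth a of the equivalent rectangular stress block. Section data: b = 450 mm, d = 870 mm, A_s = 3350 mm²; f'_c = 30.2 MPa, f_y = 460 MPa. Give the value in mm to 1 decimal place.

a ≈ 133.4 mm

T = A_s f_y = 3350 × 460 = 1541000 N = 1541 kN.
Setting C = 0.85 f'_c a b equal to T: a = 1541000/(0.85 × 30.2 × 450) = 133.4 mm.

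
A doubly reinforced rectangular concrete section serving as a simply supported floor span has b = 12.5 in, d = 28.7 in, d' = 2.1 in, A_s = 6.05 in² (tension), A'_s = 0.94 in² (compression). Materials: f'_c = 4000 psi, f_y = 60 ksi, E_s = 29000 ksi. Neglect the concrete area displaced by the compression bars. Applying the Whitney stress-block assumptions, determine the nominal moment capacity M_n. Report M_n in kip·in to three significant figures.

Assume both steels yield.
a = (A_s − A'_s) f_y/(0.85 f'_c b) = (6.05 − 0.94) × 60/(0.85 × 4 × 12.5) = 7.214 in.
c = a/β₁ = 7.214/0.85 = 8.487 in; ε'_s = 0.003(c − d')/c = 0.0023 ≥ ε_y = 0.0021, so the compression steel yields.
M_n = (A_s − A'_s) f_y (d − a/2) + A'_s f_y (d − d') = 306.6 × (28.7 − 3.607) + 56.4 × (28.7 − 2.1) = 7693.5 + 1500.2 = 9193.7 kip·in.

M_n ≈ 9190 kip·in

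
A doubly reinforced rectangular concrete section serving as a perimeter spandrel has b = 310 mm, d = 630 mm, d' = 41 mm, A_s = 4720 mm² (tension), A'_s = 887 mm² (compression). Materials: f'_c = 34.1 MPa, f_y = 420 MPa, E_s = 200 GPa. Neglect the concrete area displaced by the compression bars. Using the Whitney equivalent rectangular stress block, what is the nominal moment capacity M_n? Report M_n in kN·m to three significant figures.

Assume both tension and compression steel yield.
Net tension couple steel: A_s − A'_s = 3833 mm².
a = (A_s − A'_s) f_y / (0.85 f'_c b) = 1609860/(0.85 × 34.1 × 310) = 179.16 mm.
c = a/β₁ = 179.16/0.806 = 222.28 mm; ε'_s = 0.003(c − d')/c = 0.0024 ≥ f_y/E_s = 0.0021, so compression steel does yield.
M_n = (A_s − A'_s) f_y (d − a/2) + A'_s f_y (d − d') = [1609860 × (630 − 89.58) + 372540 × (630 − 41)] × 10⁻⁶ = 870.00 + 219.43 = 1089.43 kN·m.

M_n ≈ 1090 kN·m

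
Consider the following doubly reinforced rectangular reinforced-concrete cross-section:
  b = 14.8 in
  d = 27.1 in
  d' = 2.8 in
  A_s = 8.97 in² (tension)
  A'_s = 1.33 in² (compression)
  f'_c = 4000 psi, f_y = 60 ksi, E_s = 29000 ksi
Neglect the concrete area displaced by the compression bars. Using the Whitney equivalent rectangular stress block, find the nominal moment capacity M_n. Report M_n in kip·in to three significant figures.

Assume both steels yield.
a = (A_s − A'_s) f_y/(0.85 f'_c b) = (8.97 − 1.33) × 60/(0.85 × 4 × 14.8) = 9.110 in.
c = a/β₁ = 9.110/0.85 = 10.718 in; ε'_s = 0.003(c − d')/c = 0.0022 ≥ ε_y = 0.0021, so the compression steel yields.
M_n = (A_s − A'_s) f_y (d − a/2) + A'_s f_y (d − d') = 458.4 × (27.1 − 4.555) + 79.8 × (27.1 − 2.8) = 10334.6 + 1939.1 = 12273.7 kip·in.

M_n ≈ 12300 kip·in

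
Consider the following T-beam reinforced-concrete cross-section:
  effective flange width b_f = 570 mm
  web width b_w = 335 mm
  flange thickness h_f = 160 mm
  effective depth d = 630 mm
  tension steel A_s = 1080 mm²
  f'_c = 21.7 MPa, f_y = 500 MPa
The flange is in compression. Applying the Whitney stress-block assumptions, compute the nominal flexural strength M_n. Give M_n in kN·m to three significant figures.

Tension: T = A_s f_y = 1080 × 500 = 540000 N.
Try a within the flange: a = T/(0.85 f'_c b_f) = 540000/(0.85 × 21.7 × 570) = 51.36 mm.
Since a = 51.36 ≤ h_f = 160 mm, the stress block lies entirely in the flange; analyse as a rectangular beam of width b_f.
M_n = T(d − a/2) = 540000 × (630 − 25.68) = 326.33 × 10⁶ N·mm.
M_n = 326.33 kN·m.

M_n ≈ 326 kN·m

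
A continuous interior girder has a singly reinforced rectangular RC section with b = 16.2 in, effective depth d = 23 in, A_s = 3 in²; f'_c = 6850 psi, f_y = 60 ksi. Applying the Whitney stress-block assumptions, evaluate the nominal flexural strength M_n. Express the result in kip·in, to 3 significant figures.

M_n ≈ 3970 kip·in

T = A_s f_y = 3 × 60 = 180 kips.
a = T/(0.85 f'_c b) = 180/(0.85 × 6.85 × 16.2) = 1.908 in.
M_n = T(d − a/2) = 180 × (23 − 0.954) = 3968.3 kip·in.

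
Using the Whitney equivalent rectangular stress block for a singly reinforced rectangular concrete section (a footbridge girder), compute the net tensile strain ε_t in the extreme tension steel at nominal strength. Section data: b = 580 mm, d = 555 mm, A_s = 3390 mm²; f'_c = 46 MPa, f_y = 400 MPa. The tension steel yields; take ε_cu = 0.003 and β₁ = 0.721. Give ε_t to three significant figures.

ε_t ≈ 0.0171

a = A_s f_y/(0.85 f'_c b) = 59.79 mm.
β₁ = 0.721, so c = a/β₁ = 59.79/0.721 = 82.93 mm.
From the linear strain diagram with ε_cu = 0.003: ε_t = 0.003 (d − c)/c = 0.003 × (555 − 82.93)/82.93 = 0.0171.
Since ε_t ≥ 0.005, the section is tension-controlled.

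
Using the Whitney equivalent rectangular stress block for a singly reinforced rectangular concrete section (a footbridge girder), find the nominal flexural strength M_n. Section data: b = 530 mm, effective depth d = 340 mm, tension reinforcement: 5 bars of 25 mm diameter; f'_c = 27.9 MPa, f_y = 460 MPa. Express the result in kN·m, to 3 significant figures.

A_s = 5 × 491 = 2455 mm².
T = A_s f_y = 2455 × 460 = 1129300 N = 1129.3 kN.
From C = T: a = T/(0.85 f'_c b) = 1129300/(0.85 × 27.9 × 530) = 89.85 mm.
M_n = T(d − a/2) = 1129.3 kN × (340 − 44.925) mm = 333.23 kN·m.

M_n ≈ 333 kN·m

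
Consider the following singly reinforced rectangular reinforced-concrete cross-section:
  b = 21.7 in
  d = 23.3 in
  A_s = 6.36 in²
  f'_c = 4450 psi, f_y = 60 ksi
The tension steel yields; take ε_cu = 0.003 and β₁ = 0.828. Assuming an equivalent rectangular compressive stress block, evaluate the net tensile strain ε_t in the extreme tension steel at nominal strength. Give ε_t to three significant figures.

ε_t ≈ 0.00945

a = A_s f_y/(0.85 f'_c b) = 4.649 in.
β₁ = 0.828, so c = a/β₁ = 4.649/0.828 = 5.615 in.
From the linear strain diagram with ε_cu = 0.003: ε_t = 0.003 (d − c)/c = 0.003 × (23.3 − 5.615)/5.615 = 0.00945.
Since ε_t ≥ 0.005, the section is tension-controlled.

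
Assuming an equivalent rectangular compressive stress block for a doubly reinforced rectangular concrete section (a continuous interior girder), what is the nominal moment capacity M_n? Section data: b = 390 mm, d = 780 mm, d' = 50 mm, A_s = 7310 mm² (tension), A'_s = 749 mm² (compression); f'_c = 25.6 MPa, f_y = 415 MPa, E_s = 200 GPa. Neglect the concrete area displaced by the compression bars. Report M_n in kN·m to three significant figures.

Assume both tension and compression steel yield.
Net tension couple steel: A_s − A'_s = 6561 mm².
a = (A_s − A'_s) f_y / (0.85 f'_c b) = 2722815/(0.85 × 25.6 × 390) = 320.84 mm.
c = a/β₁ = 320.84/0.85 = 377.46 mm; ε'_s = 0.003(c − d')/c = 0.0026 ≥ f_y/E_s = 0.0021, so compression steel does yield.
M_n = (A_s − A'_s) f_y (d − a/2) + A'_s f_y (d − d') = [2722815 × (780 − 160.42) + 310835 × (780 − 50)] × 10⁻⁶ = 1687.00 + 226.91 = 1913.91 kN·m.

M_n ≈ 1910 kN·m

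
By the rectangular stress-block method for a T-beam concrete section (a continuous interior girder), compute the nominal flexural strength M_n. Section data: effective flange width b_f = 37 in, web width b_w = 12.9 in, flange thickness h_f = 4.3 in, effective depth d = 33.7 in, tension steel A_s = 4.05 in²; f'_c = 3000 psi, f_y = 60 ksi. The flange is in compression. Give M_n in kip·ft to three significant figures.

M_n ≈ 656 kip·ft

Tension: T = A_s f_y = 4.05 × 60 = 243 kips.
Try a within the flange: a = T/(0.85 f'_c b_f) = 243/(0.85 × 3 × 37) = 2.576 in.
Since a = 2.576 ≤ h_f = 4.3 in, the stress block lies entirely in the flange; analyse as a rectangular beam of width b_f.
M_n = T(d − a/2) = 243 × (33.7 − 1.288) = 7876.1 kip·in.
M_n = 7876.1/12 = 656.34 kip·ft.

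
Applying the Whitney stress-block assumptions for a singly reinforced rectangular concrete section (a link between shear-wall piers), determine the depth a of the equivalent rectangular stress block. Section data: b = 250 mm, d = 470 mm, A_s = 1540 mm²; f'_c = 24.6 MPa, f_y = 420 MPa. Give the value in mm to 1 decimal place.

a ≈ 123.7 mm

T = A_s f_y = 1540 × 420 = 646800 N = 646.8 kN.
Setting C = 0.85 f'_c a b equal to T: a = 646800/(0.85 × 24.6 × 250) = 123.7 mm.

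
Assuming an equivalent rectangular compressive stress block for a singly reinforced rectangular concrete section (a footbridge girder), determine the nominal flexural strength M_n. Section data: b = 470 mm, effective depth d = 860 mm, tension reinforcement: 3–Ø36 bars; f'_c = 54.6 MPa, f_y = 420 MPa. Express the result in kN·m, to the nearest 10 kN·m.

M_n ≈ 1070 kN·m

A_s = 3 × 1018 = 3054 mm².
T = A_s f_y = 3054 × 420 = 1282680 N = 1282.68 kN.
From C = T: a = T/(0.85 f'_c b) = 1282680/(0.85 × 54.6 × 470) = 58.80 mm.
M_n = T(d − a/2) = 1282.68 kN × (860 − 29.4) mm = 1065.39 kN·m.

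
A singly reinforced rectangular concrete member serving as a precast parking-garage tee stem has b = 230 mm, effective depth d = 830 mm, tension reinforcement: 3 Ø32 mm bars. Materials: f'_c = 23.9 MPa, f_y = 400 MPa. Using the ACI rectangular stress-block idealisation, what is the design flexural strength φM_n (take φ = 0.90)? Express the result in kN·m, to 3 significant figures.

A_s = 3 × 804 = 2412 mm².
T = A_s f_y = 2412 × 400 = 964800 N = 964.8 kN.
From C = T: a = T/(0.85 f'_c b) = 964800/(0.85 × 23.9 × 230) = 206.49 mm.
M_n = T(d − a/2) = 964.8 kN × (830 − 103.245) mm = 701.17 kN·m.
φM_n = 0.90 × 701.17 = 631.05 kN·m.

φM_n ≈ 631 kN·m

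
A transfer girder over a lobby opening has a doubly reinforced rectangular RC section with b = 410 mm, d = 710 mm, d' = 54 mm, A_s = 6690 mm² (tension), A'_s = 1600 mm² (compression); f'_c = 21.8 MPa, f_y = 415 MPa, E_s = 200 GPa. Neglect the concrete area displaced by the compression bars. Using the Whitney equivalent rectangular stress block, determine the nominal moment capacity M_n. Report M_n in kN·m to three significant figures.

Assume both tension and compression steel yield.
Net tension couple steel: A_s − A'_s = 5090 mm².
a = (A_s − A'_s) f_y / (0.85 f'_c b) = 2112350/(0.85 × 21.8 × 410) = 278.04 mm.
c = a/β₁ = 278.04/0.85 = 327.11 mm; ε'_s = 0.003(c − d')/c = 0.0025 ≥ f_y/E_s = 0.0021, so compression steel does yield.
M_n = (A_s − A'_s) f_y (d − a/2) + A'_s f_y (d − d') = [2112350 × (710 − 139.02) + 664000 × (710 − 54)] × 10⁻⁶ = 1206.11 + 435.58 = 1641.69 kN·m.

M_n ≈ 1640 kN·m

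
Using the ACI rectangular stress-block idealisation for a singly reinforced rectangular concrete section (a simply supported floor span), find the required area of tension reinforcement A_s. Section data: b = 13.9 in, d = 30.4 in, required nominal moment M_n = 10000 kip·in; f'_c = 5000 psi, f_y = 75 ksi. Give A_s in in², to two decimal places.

A_s ≈ 4.88 in²

From M_n = 0.85 f'_c a b (d − a/2):
a = d − √(d² − 2M_n/(0.85 f'_c b)) = 30.4 − √(30.4² − 2 × 10000/(0.85 × 5 × 13.9)) = 6.201 in.
A_s = 0.85 f'_c a b / f_y = 0.85 × 5 × 6.201 × 13.9 / 75 = 4.884 in².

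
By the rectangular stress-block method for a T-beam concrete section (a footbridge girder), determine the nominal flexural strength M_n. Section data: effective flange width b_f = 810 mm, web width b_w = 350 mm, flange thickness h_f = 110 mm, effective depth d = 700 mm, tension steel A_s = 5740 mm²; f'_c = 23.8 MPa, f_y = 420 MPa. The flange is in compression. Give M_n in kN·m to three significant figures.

Tension: T = A_s f_y = 5740 × 420 = 2410800 N.
Try a within the flange: a = T/(0.85 f'_c b_f) = 2410800/(0.85 × 23.8 × 810) = 147.12 mm.
a = 147.12 > h_f = 110 mm: the block extends into the web. Split into flange-overhang and web parts.
C_f = 0.85 f'_c (b_f − b_w) h_f = 0.85 × 23.8 × (810 − 350) × 110 = 1023638 N.
Remaining web compression depth: a_w = (T − C_f)/(0.85 f'_c b_w) = (2410800 − 1023638)/(0.85 × 23.8 × 350) = 195.91 mm.
M_n = C_f(d − h_f/2) + (T − C_f)(d − a_w/2) = 1023638 × (700 − 55) + 1387162 × (700 − 97.955) = 660.25 + 835.13 = 1495.38 × 10⁶ N·mm.
M_n = 1495.38 kN·m.

M_n ≈ 1500 kN·m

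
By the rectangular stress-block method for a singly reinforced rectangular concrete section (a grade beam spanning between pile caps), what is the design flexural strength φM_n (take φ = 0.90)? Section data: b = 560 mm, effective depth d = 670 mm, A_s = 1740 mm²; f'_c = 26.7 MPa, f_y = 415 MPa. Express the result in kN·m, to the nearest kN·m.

φM_n ≈ 417 kN·m

T = A_s f_y = 1740 × 415 = 722100 N = 722.1 kN.
From C = T: a = T/(0.85 f'_c b) = 722100/(0.85 × 26.7 × 560) = 56.82 mm.
M_n = T(d − a/2) = 722.1 kN × (670 − 28.41) mm = 463.29 kN·m.
φM_n = 0.90 × 463.29 = 416.96 kN·m.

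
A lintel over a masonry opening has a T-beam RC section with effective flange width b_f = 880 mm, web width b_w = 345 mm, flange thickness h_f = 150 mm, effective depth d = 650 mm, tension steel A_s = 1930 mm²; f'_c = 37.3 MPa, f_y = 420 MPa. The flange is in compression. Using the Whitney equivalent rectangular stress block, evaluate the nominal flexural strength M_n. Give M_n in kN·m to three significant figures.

Tension: T = A_s f_y = 1930 × 420 = 810600 N.
Try a within the flange: a = T/(0.85 f'_c b_f) = 810600/(0.85 × 37.3 × 880) = 29.05 mm.
Since a = 29.05 ≤ h_f = 150 mm, the stress block lies entirely in the flange; analyse as a rectangular beam of width b_f.
M_n = T(d − a/2) = 810600 × (650 − 14.525) = 515.12 × 10⁶ N·mm.
M_n = 515.12 kN·m.

M_n ≈ 515 kN·m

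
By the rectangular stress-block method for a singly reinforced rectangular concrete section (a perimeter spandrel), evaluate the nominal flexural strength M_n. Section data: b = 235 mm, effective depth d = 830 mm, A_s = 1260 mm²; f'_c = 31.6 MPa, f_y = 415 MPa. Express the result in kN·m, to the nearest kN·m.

M_n ≈ 412 kN·m

T = A_s f_y = 1260 × 415 = 522900 N = 522.9 kN.
From C = T: a = T/(0.85 f'_c b) = 522900/(0.85 × 31.6 × 235) = 82.84 mm.
M_n = T(d − a/2) = 522.9 kN × (830 − 41.42) mm = 412.35 kN·m.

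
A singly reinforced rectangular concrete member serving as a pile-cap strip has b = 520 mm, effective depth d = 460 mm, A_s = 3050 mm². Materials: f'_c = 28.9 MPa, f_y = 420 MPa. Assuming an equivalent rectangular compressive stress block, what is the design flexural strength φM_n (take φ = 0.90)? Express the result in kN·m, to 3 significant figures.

φM_n ≈ 473 kN·m

T = A_s f_y = 3050 × 420 = 1281000 N = 1281 kN.
From C = T: a = T/(0.85 f'_c b) = 1281000/(0.85 × 28.9 × 520) = 100.28 mm.
M_n = T(d − a/2) = 1281 kN × (460 − 50.14) mm = 525.03 kN·m.
φM_n = 0.90 × 525.03 = 472.53 kN·m.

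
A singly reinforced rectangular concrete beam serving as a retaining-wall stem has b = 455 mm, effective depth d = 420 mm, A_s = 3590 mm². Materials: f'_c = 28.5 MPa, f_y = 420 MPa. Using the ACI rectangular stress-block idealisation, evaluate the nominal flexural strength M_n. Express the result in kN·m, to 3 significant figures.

T = A_s f_y = 3590 × 420 = 1507800 N = 1507.8 kN.
From C = T: a = T/(0.85 f'_c b) = 1507800/(0.85 × 28.5 × 455) = 136.79 mm.
M_n = T(d − a/2) = 1507.8 kN × (420 − 68.395) mm = 530.15 kN·m.

M_n ≈ 530 kN·m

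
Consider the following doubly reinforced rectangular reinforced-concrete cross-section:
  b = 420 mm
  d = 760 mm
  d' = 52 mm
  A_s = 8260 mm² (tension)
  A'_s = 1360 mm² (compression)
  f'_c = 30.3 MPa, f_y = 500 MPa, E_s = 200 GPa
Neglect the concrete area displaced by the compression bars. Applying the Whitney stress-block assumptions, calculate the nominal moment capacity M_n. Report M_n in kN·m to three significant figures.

Assume both tension and compression steel yield.
Net tension couple steel: A_s − A'_s = 6900 mm².
a = (A_s − A'_s) f_y / (0.85 f'_c b) = 3450000/(0.85 × 30.3 × 420) = 318.94 mm.
c = a/β₁ = 318.94/0.834 = 382.42 mm; ε'_s = 0.003(c − d')/c = 0.0026 ≥ f_y/E_s = 0.0025, so compression steel does yield.
M_n = (A_s − A'_s) f_y (d − a/2) + A'_s f_y (d − d') = [3450000 × (760 − 159.47) + 680000 × (760 − 52)] × 10⁻⁶ = 2071.83 + 481.44 = 2553.27 kN·m.

M_n ≈ 2550 kN·m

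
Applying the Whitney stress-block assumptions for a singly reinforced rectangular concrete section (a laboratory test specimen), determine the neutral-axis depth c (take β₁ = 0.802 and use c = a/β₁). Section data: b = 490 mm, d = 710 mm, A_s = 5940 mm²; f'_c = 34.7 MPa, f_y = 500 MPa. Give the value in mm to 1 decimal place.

c ≈ 256.2 mm

T = A_s f_y = 5940 × 500 = 2970000 N = 2970 kN.
Setting C = 0.85 f'_c a b equal to T: a = 2970000/(0.85 × 34.7 × 490) = 205.500 mm.
With β₁ = 0.802, c = a/β₁ = 205.500/0.802 = 256.2 mm.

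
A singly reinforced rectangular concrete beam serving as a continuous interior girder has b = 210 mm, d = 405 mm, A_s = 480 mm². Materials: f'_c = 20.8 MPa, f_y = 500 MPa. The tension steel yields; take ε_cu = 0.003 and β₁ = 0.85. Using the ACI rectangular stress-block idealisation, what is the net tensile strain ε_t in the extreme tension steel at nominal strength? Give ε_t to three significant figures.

ε_t ≈ 0.0130

a = A_s f_y/(0.85 f'_c b) = 64.64 mm.
β₁ = 0.85, so c = a/β₁ = 64.64/0.85 = 76.05 mm.
From the linear strain diagram with ε_cu = 0.003: ε_t = 0.003 (d − c)/c = 0.003 × (405 − 76.05)/76.05 = 0.0130.
Since ε_t ≥ 0.005, the section is tension-controlled.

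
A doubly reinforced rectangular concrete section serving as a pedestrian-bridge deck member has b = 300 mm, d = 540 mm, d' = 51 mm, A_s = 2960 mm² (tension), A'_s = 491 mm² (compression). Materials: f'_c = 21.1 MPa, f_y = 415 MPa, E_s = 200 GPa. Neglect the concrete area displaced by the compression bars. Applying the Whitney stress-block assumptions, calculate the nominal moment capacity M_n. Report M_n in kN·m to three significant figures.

Assume both tension and compression steel yield.
Net tension couple steel: A_s − A'_s = 2469 mm².
a = (A_s − A'_s) f_y / (0.85 f'_c b) = 1024635/(0.85 × 21.1 × 300) = 190.43 mm.
c = a/β₁ = 190.43/0.85 = 224.04 mm; ε'_s = 0.003(c − d')/c = 0.0023 ≥ f_y/E_s = 0.0021, so compression steel does yield.
M_n = (A_s − A'_s) f_y (d − a/2) + A'_s f_y (d − d') = [1024635 × (540 − 95.215) + 203765 × (540 − 51)] × 10⁻⁶ = 455.74 + 99.64 = 555.38 kN·m.

M_n ≈ 555 kN·m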